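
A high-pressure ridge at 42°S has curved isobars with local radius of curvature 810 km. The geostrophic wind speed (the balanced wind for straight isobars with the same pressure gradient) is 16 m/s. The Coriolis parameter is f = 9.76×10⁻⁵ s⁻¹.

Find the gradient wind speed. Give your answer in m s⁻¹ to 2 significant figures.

22 m s⁻¹

Around a high, pressure-gradient force acts outward with centrifugal, so Coriolis balances both:
fV = (1/ρ)|∂P/∂n| + V²/R  →  V² − fR·V + fR·V_g = 0
With fR = 9.76×10⁻⁵ × 810×10³ m = 79.1 m/s:
V = [fR − √((fR)² − 4 fR V_g)]/2 = [79.1 − √(79.1² − 4×79.1×16)]/2 = 22.3 m/s
Supergeostrophic (V > V_g = 16 m/s), as expected around a high.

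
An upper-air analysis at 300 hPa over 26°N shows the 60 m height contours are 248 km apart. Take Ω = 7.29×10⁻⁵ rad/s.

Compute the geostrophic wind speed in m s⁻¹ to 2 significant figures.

37 m s⁻¹

Coriolis parameter at 26°N:
f = 2Ω sin φ = 2 × 7.29×10⁻⁵ × sin 26° = 6.39×10⁻⁵ s⁻¹
Height gradient: |∂Z/∂n| = 60 m / 248000 m = 2.42×10⁻⁴
On a pressure surface, geostrophic balance gives V_g = (g/f)|∂Z/∂n|:
V_g = 9.81 × 2.42×10⁻⁴ / 6.39×10⁻⁵ = 37.1 m/s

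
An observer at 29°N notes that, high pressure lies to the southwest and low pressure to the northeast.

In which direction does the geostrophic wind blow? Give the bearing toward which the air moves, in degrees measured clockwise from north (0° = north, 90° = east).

135°

The pressure-gradient force points toward the northeast (bearing 045°).
Geostrophic balance: in the Northern Hemisphere the Coriolis force deflects motion to the right, so the geostrophic wind blows 90° to the right of the pressure-gradient force (low pressure on the left).
Rotating 045° by 90° clockwise gives 135° — the wind blows toward the southeast.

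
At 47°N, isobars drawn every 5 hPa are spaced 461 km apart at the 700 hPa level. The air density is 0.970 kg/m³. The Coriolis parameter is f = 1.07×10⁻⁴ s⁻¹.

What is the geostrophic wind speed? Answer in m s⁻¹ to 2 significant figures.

10 m s⁻¹

Pressure gradient: |∂P/∂n| = 500 Pa / 461000 m = 1.08×10⁻³ Pa/m
Geostrophic balance (pressure-gradient force = Coriolis force):
V_g = (1/(fρ)) |∂P/∂n| = 1.08×10⁻³ / (1.07×10⁻⁴ × 0.970) = 10.4 m/s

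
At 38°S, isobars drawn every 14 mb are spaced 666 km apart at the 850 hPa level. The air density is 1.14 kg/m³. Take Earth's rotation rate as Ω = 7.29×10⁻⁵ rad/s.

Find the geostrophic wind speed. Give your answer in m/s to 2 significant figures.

Coriolis parameter at 38°S:
f = 2Ω sin φ = 2 × 7.29×10⁻⁵ × sin 38° = 8.98×10⁻⁵ s⁻¹
Pressure gradient: |∂P/∂n| = 1400 Pa / 666000 m = 2.10×10⁻³ Pa/m
Geostrophic balance (pressure-gradient force = Coriolis force):
V_g = (1/(fρ)) |∂P/∂n| = 2.10×10⁻³ / (8.98×10⁻⁵ × 1.14) = 20.5 m/s

21 m/s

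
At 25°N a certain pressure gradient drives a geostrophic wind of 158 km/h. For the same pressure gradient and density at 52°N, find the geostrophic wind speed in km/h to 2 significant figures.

85 km/h

With the same pressure gradient and density, V_g ∝ 1/f ∝ 1/sin φ.
V₂ = V₁ · sin φ₁ / sin φ₂ = 158 × sin 25° / sin 52°
V₂ = 158 × 0.4226/0.7880 = 85 km/h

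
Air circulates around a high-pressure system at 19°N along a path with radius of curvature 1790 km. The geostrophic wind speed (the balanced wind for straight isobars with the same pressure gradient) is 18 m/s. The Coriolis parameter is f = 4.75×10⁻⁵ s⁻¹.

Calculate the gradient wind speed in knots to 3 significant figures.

Around a high, pressure-gradient force acts outward with centrifugal, so Coriolis balances both:
fV = (1/ρ)|∂P/∂n| + V²/R  →  V² − fR·V + fR·V_g = 0
With fR = 4.75×10⁻⁵ × 1790×10³ m = 85.0 m/s:
V = [fR − √((fR)² − 4 fR V_g)]/2 = [85.0 − √(85.0² − 4×85.0×18)]/2 = 25.9 m/s
Supergeostrophic (V > V_g = 18 m/s), as expected around a high.
Converting: 25.9 m/s × 1.944 = 50.3 knots

50.3 knots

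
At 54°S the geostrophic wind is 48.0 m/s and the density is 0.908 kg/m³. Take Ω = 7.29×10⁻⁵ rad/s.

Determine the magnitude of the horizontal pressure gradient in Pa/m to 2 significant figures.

Coriolis parameter at 54°S:
f = 2Ω sin φ = 2 × 7.29×10⁻⁵ × sin 54° = 1.18×10⁻⁴ s⁻¹
Geostrophic balance rearranged: |∂P/∂n| = f ρ V_g
|∂P/∂n| = 1.18×10⁻⁴ × 0.908 × 48.0 = 5.14×10⁻³ Pa/m

5.1×10⁻³ Pa/m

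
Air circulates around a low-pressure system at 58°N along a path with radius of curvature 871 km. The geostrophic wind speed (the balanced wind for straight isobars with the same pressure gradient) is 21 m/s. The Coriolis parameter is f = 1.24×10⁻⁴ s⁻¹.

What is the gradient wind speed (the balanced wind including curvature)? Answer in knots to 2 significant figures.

35 knots

Around a low, centrifugal force acts outward with Coriolis, so pressure-gradient force balances both:
(1/ρ)|∂P/∂n| = fV + V²/R  →  V² + fR·V − fR·V_g = 0
With fR = 1.24×10⁻⁴ × 871×10³ m = 108 m/s:
V = [−fR + √((fR)² + 4 fR V_g)]/2 = [−108 + √(108² + 4×108×21)]/2 = 18 m/s
Subgeostrophic (V < V_g = 21 m/s), as expected around a low.
Converting: 18 m/s × 1.944 = 35 knots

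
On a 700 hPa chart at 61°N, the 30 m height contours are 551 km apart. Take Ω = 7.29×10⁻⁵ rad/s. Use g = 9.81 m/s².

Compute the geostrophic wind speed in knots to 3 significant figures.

8.14 knots

Coriolis parameter at 61°N:
f = 2Ω sin φ = 2 × 7.29×10⁻⁵ × sin 61° = 1.28×10⁻⁴ s⁻¹
Height gradient: |∂Z/∂n| = 30 m / 551000 m = 5.44×10⁻⁵
On a pressure surface, geostrophic balance gives V_g = (g/f)|∂Z/∂n|:
V_g = 9.81 × 5.44×10⁻⁵ / 1.28×10⁻⁴ = 4.19 m/s
Converting: 4.19 m/s × 1.944 = 8.14 knots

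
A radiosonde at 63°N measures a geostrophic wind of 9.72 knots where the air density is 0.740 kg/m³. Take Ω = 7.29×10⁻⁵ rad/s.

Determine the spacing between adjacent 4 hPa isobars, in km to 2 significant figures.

Coriolis parameter at 63°N:
f = 2Ω sin φ = 2 × 7.29×10⁻⁵ × sin 63° = 1.30×10⁻⁴ s⁻¹
Wind speed in SI: 9.72 knots = 5.00 m/s
Geostrophic balance rearranged: |∂P/∂n| = f ρ V_g
|∂P/∂n| = 1.30×10⁻⁴ × 0.740 × 5.00 = 4.81×10⁻⁴ Pa/m
Isobar spacing: Δn = ΔP/|∂P/∂n| = 400 Pa / 4.81×10⁻⁴ Pa/m = 832119 m ≈ 830 km

830 km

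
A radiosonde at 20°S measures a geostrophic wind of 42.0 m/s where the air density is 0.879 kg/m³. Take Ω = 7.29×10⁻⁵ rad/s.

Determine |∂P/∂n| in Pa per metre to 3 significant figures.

Coriolis parameter at 20°S:
f = 2Ω sin φ = 2 × 7.29×10⁻⁵ × sin 20° = 4.99×10⁻⁵ s⁻¹
Geostrophic balance rearranged: |∂P/∂n| = f ρ V_g
|∂P/∂n| = 4.99×10⁻⁵ × 0.879 × 42.0 = 1.84×10⁻³ Pa/m

1.84×10⁻³ Pa/m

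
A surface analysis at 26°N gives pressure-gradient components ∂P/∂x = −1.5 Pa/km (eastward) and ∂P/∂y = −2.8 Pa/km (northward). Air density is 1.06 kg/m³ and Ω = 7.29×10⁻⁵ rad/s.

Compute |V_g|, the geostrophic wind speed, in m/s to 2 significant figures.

47 m/s

Coriolis parameter at 26°N:
f = 2Ω sin φ = 2 × 7.29×10⁻⁵ × sin 26° = 6.39×10⁻⁵ s⁻¹
Component geostrophic relations (x east, y north):
u_g = −(1/(fρ)) ∂P/∂y,  v_g = (1/(fρ)) ∂P/∂x
u_g = −(−2.8×10⁻³)/(6.39×10⁻⁵ × 1.06) = 41.3 m/s;  v_g = (−1.5×10⁻³)/(6.39×10⁻⁵ × 1.06) = −22.1 m/s
|V_g| = √(u_g² + v_g²) = 46.9 m/s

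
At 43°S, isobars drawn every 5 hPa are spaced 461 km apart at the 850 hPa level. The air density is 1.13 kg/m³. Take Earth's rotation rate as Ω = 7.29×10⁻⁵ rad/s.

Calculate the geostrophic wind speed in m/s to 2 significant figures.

9.7 m/s

Coriolis parameter at 43°S:
f = 2Ω sin φ = 2 × 7.29×10⁻⁵ × sin 43° = 9.94×10⁻⁵ s⁻¹
Pressure gradient: |∂P/∂n| = 500 Pa / 461000 m = 1.08×10⁻³ Pa/m
Geostrophic balance (pressure-gradient force = Coriolis force):
V_g = (1/(fρ)) |∂P/∂n| = 1.08×10⁻³ / (9.94×10⁻⁵ × 1.13) = 9.65 m/s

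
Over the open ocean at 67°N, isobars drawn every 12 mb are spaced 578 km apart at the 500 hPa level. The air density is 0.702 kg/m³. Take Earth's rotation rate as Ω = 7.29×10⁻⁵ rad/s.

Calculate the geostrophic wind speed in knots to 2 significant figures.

Coriolis parameter at 67°N:
f = 2Ω sin φ = 2 × 7.29×10⁻⁵ × sin 67° = 1.34×10⁻⁴ s⁻¹
Pressure gradient: |∂P/∂n| = 1200 Pa / 578000 m = 2.08×10⁻³ Pa/m
Geostrophic balance (pressure-gradient force = Coriolis force):
V_g = (1/(fρ)) |∂P/∂n| = 2.08×10⁻³ / (1.34×10⁻⁴ × 0.702) = 22.0 m/s
Converting: 22.0 m/s × 1.944 = 43 knots

43 knots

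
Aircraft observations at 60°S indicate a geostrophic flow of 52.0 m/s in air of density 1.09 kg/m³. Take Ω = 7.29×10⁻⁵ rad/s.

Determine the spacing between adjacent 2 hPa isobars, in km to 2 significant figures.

28 km

Coriolis parameter at 60°S:
f = 2Ω sin φ = 2 × 7.29×10⁻⁵ × sin 60° = 1.26×10⁻⁴ s⁻¹
Geostrophic balance rearranged: |∂P/∂n| = f ρ V_g
|∂P/∂n| = 1.26×10⁻⁴ × 1.09 × 52.0 = 7.16×10⁻³ Pa/m
Isobar spacing: Δn = ΔP/|∂P/∂n| = 200 Pa / 7.16×10⁻³ Pa/m = 27946 m ≈ 28 km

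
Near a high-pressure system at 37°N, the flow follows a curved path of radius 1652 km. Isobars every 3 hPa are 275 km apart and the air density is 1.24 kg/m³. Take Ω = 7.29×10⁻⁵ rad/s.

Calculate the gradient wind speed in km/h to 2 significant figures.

39 km/h

Coriolis parameter at 37°N:
f = 2Ω sin φ = 2 × 7.29×10⁻⁵ × sin 37° = 8.77×10⁻⁵ s⁻¹
Pressure gradient: |∂P/∂n| = 300 Pa / 275000 m = 1.09×10⁻³ Pa/m
Geostrophic speed: V_g = |∂P/∂n|/(fρ) = 1.09×10⁻³/(8.77×10⁻⁵ × 1.24) = 10.0 m/s
Around a high, pressure-gradient force acts outward with centrifugal, so Coriolis balances both:
fV = (1/ρ)|∂P/∂n| + V²/R  →  V² − fR·V + fR·V_g = 0
With fR = 8.77×10⁻⁵ × 1652×10³ m = 145 m/s:
V = [fR − √((fR)² − 4 fR V_g)]/2 = [145 − √(145² − 4×145×10)]/2 = 10.8 m/s
Supergeostrophic (V > V_g = 10 m/s), as expected around a high.
Converting: 10.8 m/s × 3.6 = 39 km/h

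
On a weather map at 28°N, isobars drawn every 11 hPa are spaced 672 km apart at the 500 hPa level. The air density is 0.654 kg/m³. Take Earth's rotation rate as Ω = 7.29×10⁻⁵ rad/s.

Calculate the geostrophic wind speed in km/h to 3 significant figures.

132 km/h

Coriolis parameter at 28°N:
f = 2Ω sin φ = 2 × 7.29×10⁻⁵ × sin 28° = 6.84×10⁻⁵ s⁻¹
Pressure gradient: |∂P/∂n| = 1100 Pa / 672000 m = 1.64×10⁻³ Pa/m
Geostrophic balance (pressure-gradient force = Coriolis force):
V_g = (1/(fρ)) |∂P/∂n| = 1.64×10⁻³ / (6.84×10⁻⁵ × 0.654) = 36.6 m/s
Converting: 36.6 m/s × 3.6 = 132 km/h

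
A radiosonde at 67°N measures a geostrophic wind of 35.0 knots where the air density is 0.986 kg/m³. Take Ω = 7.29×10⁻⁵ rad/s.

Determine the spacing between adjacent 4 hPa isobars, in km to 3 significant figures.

168 km

Coriolis parameter at 67°N:
f = 2Ω sin φ = 2 × 7.29×10⁻⁵ × sin 67° = 1.34×10⁻⁴ s⁻¹
Wind speed in SI: 35.0 knots = 18.0 m/s
Geostrophic balance rearranged: |∂P/∂n| = f ρ V_g
|∂P/∂n| = 1.34×10⁻⁴ × 0.986 × 18.0 = 2.38×10⁻³ Pa/m
Isobar spacing: Δn = ΔP/|∂P/∂n| = 400 Pa / 2.38×10⁻³ Pa/m = 167878 m ≈ 168 km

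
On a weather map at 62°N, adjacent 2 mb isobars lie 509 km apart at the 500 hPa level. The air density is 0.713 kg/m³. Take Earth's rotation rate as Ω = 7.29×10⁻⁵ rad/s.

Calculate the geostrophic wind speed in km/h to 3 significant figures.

Coriolis parameter at 62°N:
f = 2Ω sin φ = 2 × 7.29×10⁻⁵ × sin 62° = 1.29×10⁻⁴ s⁻¹
Pressure gradient: |∂P/∂n| = 200 Pa / 509000 m = 3.93×10⁻⁴ Pa/m
Geostrophic balance (pressure-gradient force = Coriolis force):
V_g = (1/(fρ)) |∂P/∂n| = 3.93×10⁻⁴ / (1.29×10⁻⁴ × 0.713) = 4.28 m/s
Converting: 4.28 m/s × 3.6 = 15.4 km/h

15.4 km/h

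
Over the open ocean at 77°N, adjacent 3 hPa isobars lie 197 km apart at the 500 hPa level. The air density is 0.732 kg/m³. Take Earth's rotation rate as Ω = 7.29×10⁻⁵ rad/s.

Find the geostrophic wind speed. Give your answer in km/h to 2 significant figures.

Coriolis parameter at 77°N:
f = 2Ω sin φ = 2 × 7.29×10⁻⁵ × sin 77° = 1.42×10⁻⁴ s⁻¹
Pressure gradient: |∂P/∂n| = 300 Pa / 197000 m = 1.52×10⁻³ Pa/m
Geostrophic balance (pressure-gradient force = Coriolis force):
V_g = (1/(fρ)) |∂P/∂n| = 1.52×10⁻³ / (1.42×10⁻⁴ × 0.732) = 14.6 m/s
Converting: 14.6 m/s × 3.6 = 53 km/h

53 km/h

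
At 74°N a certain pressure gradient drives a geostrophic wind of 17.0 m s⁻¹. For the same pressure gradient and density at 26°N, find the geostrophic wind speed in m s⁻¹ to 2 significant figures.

With the same pressure gradient and density, V_g ∝ 1/f ∝ 1/sin φ.
V₂ = V₁ · sin φ₁ / sin φ₂ = 17.0 × sin 74° / sin 26°
V₂ = 17.0 × 0.9613/0.4384 = 37 m s⁻¹

37 m s⁻¹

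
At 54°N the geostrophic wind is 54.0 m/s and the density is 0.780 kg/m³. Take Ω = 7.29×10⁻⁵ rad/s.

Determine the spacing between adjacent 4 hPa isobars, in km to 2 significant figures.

81 km

Coriolis parameter at 54°N:
f = 2Ω sin φ = 2 × 7.29×10⁻⁵ × sin 54° = 1.18×10⁻⁴ s⁻¹
Geostrophic balance rearranged: |∂P/∂n| = f ρ V_g
|∂P/∂n| = 1.18×10⁻⁴ × 0.780 × 54.0 = 4.97×10⁻³ Pa/m
Isobar spacing: Δn = ΔP/|∂P/∂n| = 400 Pa / 4.97×10⁻³ Pa/m = 80511 m ≈ 81 km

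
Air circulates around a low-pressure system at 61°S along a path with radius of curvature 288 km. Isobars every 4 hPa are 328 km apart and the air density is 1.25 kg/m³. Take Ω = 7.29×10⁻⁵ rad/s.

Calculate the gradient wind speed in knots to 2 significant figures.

Coriolis parameter at 61°S:
f = 2Ω sin φ = 2 × 7.29×10⁻⁵ × sin 61° = 1.28×10⁻⁴ s⁻¹
Pressure gradient: |∂P/∂n| = 400 Pa / 328000 m = 1.22×10⁻³ Pa/m
Geostrophic speed: V_g = |∂P/∂n|/(fρ) = 1.22×10⁻³/(1.28×10⁻⁴ × 1.25) = 7.65 m/s
Around a low, centrifugal force acts outward with Coriolis, so pressure-gradient force balances both:
(1/ρ)|∂P/∂n| = fV + V²/R  →  V² + fR·V − fR·V_g = 0
With fR = 1.28×10⁻⁴ × 288×10³ m = 36.7 m/s:
V = [−fR + √((fR)² + 4 fR V_g)]/2 = [−36.7 + √(36.7² + 4×36.7×7.65)]/2 = 6.5 m/s
Subgeostrophic (V < V_g = 7.65 m/s), as expected around a low.
Converting: 6.5 m/s × 1.944 = 13 knots

13 knots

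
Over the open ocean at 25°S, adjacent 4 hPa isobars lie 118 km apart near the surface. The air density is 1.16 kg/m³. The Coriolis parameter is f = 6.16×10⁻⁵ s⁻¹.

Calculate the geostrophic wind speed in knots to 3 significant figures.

92.2 knots

Pressure gradient: |∂P/∂n| = 400 Pa / 118000 m = 3.39×10⁻³ Pa/m
Geostrophic balance (pressure-gradient force = Coriolis force):
V_g = (1/(fρ)) |∂P/∂n| = 3.39×10⁻³ / (6.16×10⁻⁵ × 1.16) = 47.4 m/s
Converting: 47.4 m/s × 1.944 = 92.2 knots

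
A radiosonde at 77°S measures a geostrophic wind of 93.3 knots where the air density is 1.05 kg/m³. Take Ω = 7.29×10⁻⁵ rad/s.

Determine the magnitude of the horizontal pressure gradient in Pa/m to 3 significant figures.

7.16×10⁻³ Pa/m

Coriolis parameter at 77°S:
f = 2Ω sin φ = 2 × 7.29×10⁻⁵ × sin 77° = 1.42×10⁻⁴ s⁻¹
Wind speed in SI: 93.3 knots = 48.0 m/s
Geostrophic balance rearranged: |∂P/∂n| = f ρ V_g
|∂P/∂n| = 1.42×10⁻⁴ × 1.05 × 48.0 = 7.16×10⁻³ Pa/m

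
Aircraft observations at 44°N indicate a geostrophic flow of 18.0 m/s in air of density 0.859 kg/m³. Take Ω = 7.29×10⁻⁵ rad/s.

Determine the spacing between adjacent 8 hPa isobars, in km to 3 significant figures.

511 km

Coriolis parameter at 44°N:
f = 2Ω sin φ = 2 × 7.29×10⁻⁵ × sin 44° = 1.01×10⁻⁴ s⁻¹
Geostrophic balance rearranged: |∂P/∂n| = f ρ V_g
|∂P/∂n| = 1.01×10⁻⁴ × 0.859 × 18.0 = 1.57×10⁻³ Pa/m
Isobar spacing: Δn = ΔP/|∂P/∂n| = 800 Pa / 1.57×10⁻³ Pa/m = 510852 m ≈ 511 km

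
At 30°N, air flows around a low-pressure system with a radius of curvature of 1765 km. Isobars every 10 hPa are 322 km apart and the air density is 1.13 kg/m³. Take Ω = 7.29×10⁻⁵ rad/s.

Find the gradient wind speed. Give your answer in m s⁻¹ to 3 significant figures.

30.5 m s⁻¹

Coriolis parameter at 30°N:
f = 2Ω sin φ = 2 × 7.29×10⁻⁵ × sin 30° = 7.29×10⁻⁵ s⁻¹
Pressure gradient: |∂P/∂n| = 1000 Pa / 322000 m = 3.11×10⁻³ Pa/m
Geostrophic speed: V_g = |∂P/∂n|/(fρ) = 3.11×10⁻³/(7.29×10⁻⁵ × 1.13) = 37.7 m/s
Around a low, centrifugal force acts outward with Coriolis, so pressure-gradient force balances both:
(1/ρ)|∂P/∂n| = fV + V²/R  →  V² + fR·V − fR·V_g = 0
With fR = 7.29×10⁻⁵ × 1765×10³ m = 129 m/s:
V = [−fR + √((fR)² + 4 fR V_g)]/2 = [−129 + √(129² + 4×129×37.7)]/2 = 30.5 m/s
Subgeostrophic (V < V_g = 37.7 m/s), as expected around a low.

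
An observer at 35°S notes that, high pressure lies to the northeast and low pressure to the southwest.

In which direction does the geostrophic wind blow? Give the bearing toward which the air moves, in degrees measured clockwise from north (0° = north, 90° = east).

135°

The pressure-gradient force points toward the southwest (bearing 225°).
Geostrophic balance: in the Southern Hemisphere the Coriolis force deflects motion to the left, so the geostrophic wind blows 90° to the left of the pressure-gradient force (low pressure on the right).
Rotating 225° by 90° counterclockwise gives 135° — the wind blows toward the southeast.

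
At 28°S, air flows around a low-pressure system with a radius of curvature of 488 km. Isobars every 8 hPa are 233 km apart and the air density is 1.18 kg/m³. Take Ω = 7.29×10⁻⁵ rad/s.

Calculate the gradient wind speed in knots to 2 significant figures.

Coriolis parameter at 28°S:
f = 2Ω sin φ = 2 × 7.29×10⁻⁵ × sin 28° = 6.84×10⁻⁵ s⁻¹
Pressure gradient: |∂P/∂n| = 800 Pa / 233000 m = 3.43×10⁻³ Pa/m
Geostrophic speed: V_g = |∂P/∂n|/(fρ) = 3.43×10⁻³/(6.84×10⁻⁵ × 1.18) = 42.5 m/s
Around a low, centrifugal force acts outward with Coriolis, so pressure-gradient force balances both:
(1/ρ)|∂P/∂n| = fV + V²/R  →  V² + fR·V − fR·V_g = 0
With fR = 6.84×10⁻⁵ × 488×10³ m = 33.4 m/s:
V = [−fR + √((fR)² + 4 fR V_g)]/2 = [−33.4 + √(33.4² + 4×33.4×42.5)]/2 = 24.5 m/s
Subgeostrophic (V < V_g = 42.5 m/s), as expected around a low.
Converting: 24.5 m/s × 1.944 = 48 knots

48 knots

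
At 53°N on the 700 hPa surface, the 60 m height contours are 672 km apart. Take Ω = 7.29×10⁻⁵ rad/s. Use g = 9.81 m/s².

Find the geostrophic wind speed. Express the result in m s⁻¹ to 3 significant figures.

Coriolis parameter at 53°N:
f = 2Ω sin φ = 2 × 7.29×10⁻⁵ × sin 53° = 1.16×10⁻⁴ s⁻¹
Height gradient: |∂Z/∂n| = 60 m / 672000 m = 8.93×10⁻⁵
On a pressure surface, geostrophic balance gives V_g = (g/f)|∂Z/∂n|:
V_g = 9.81 × 8.93×10⁻⁵ / 1.16×10⁻⁴ = 7.52 m/s

7.52 m s⁻¹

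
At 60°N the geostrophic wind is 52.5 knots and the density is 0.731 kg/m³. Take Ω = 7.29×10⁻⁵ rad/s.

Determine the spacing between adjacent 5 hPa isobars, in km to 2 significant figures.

Coriolis parameter at 60°N:
f = 2Ω sin φ = 2 × 7.29×10⁻⁵ × sin 60° = 1.26×10⁻⁴ s⁻¹
Wind speed in SI: 52.5 knots = 27.0 m/s
Geostrophic balance rearranged: |∂P/∂n| = f ρ V_g
|∂P/∂n| = 1.26×10⁻⁴ × 0.731 × 27.0 = 2.49×10⁻³ Pa/m
Isobar spacing: Δn = ΔP/|∂P/∂n| = 500 Pa / 2.49×10⁻³ Pa/m = 200571 m ≈ 200 km

200 km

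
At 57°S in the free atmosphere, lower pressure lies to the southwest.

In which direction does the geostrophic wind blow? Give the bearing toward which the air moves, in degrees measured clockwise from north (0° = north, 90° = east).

135°

The pressure-gradient force points toward the southwest (bearing 225°).
Geostrophic balance: in the Southern Hemisphere the Coriolis force deflects motion to the left, so the geostrophic wind blows 90° to the left of the pressure-gradient force (low pressure on the right).
Rotating 225° by 90° counterclockwise gives 135° — the wind blows toward the southeast.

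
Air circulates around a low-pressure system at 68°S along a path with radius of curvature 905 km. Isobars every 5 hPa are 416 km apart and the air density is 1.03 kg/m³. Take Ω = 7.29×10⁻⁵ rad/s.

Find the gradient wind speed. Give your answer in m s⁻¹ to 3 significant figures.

Coriolis parameter at 68°S:
f = 2Ω sin φ = 2 × 7.29×10⁻⁵ × sin 68° = 1.35×10⁻⁴ s⁻¹
Pressure gradient: |∂P/∂n| = 500 Pa / 416000 m = 1.20×10⁻³ Pa/m
Geostrophic speed: V_g = |∂P/∂n|/(fρ) = 1.20×10⁻³/(1.35×10⁻⁴ × 1.03) = 8.63 m/s
Around a low, centrifugal force acts outward with Coriolis, so pressure-gradient force balances both:
(1/ρ)|∂P/∂n| = fV + V²/R  →  V² + fR·V − fR·V_g = 0
With fR = 1.35×10⁻⁴ × 905×10³ m = 122 m/s:
V = [−fR + √((fR)² + 4 fR V_g)]/2 = [−122 + √(122² + 4×122×8.63)]/2 = 8.1 m/s
Subgeostrophic (V < V_g = 8.63 m/s), as expected around a low.

8.10 m s⁻¹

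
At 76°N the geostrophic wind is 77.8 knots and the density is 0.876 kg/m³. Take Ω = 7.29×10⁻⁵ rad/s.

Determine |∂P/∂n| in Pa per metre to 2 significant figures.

Coriolis parameter at 76°N:
f = 2Ω sin φ = 2 × 7.29×10⁻⁵ × sin 76° = 1.41×10⁻⁴ s⁻¹
Wind speed in SI: 77.8 knots = 40.0 m/s
Geostrophic balance rearranged: |∂P/∂n| = f ρ V_g
|∂P/∂n| = 1.41×10⁻⁴ × 0.876 × 40.0 = 4.96×10⁻³ Pa/m

5.0×10⁻³ Pa/m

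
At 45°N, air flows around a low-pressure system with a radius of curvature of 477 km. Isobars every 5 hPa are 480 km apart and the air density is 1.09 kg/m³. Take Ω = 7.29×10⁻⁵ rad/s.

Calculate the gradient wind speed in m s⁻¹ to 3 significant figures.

7.98 m s⁻¹

Coriolis parameter at 45°N:
f = 2Ω sin φ = 2 × 7.29×10⁻⁵ × sin 45° = 1.03×10⁻⁴ s⁻¹
Pressure gradient: |∂P/∂n| = 500 Pa / 480000 m = 1.04×10⁻³ Pa/m
Geostrophic speed: V_g = |∂P/∂n|/(fρ) = 1.04×10⁻³/(1.03×10⁻⁴ × 1.09) = 9.27 m/s
Around a low, centrifugal force acts outward with Coriolis, so pressure-gradient force balances both:
(1/ρ)|∂P/∂n| = fV + V²/R  →  V² + fR·V − fR·V_g = 0
With fR = 1.03×10⁻⁴ × 477×10³ m = 49.2 m/s:
V = [−fR + √((fR)² + 4 fR V_g)]/2 = [−49.2 + √(49.2² + 4×49.2×9.27)]/2 = 7.98 m/s
Subgeostrophic (V < V_g = 9.27 m/s), as expected around a low.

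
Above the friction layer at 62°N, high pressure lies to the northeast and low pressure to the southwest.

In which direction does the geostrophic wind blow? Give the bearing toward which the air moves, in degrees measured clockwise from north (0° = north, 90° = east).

The pressure-gradient force points toward the southwest (bearing 225°).
Geostrophic balance: in the Northern Hemisphere the Coriolis force deflects motion to the right, so the geostrophic wind blows 90° to the right of the pressure-gradient force (low pressure on the left).
Rotating 225° by 90° clockwise gives 315° — the wind blows toward the northwest.

315°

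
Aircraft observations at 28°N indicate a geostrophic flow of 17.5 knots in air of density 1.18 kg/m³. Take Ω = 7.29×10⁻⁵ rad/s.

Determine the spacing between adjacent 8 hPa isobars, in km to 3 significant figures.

Coriolis parameter at 28°N:
f = 2Ω sin φ = 2 × 7.29×10⁻⁵ × sin 28° = 6.84×10⁻⁵ s⁻¹
Wind speed in SI: 17.5 knots = 9.00 m/s
Geostrophic balance rearranged: |∂P/∂n| = f ρ V_g
|∂P/∂n| = 6.84×10⁻⁵ × 1.18 × 9.00 = 7.27×10⁻⁴ Pa/m
Isobar spacing: Δn = ΔP/|∂P/∂n| = 800 Pa / 7.27×10⁻⁴ Pa/m = 1100183 m ≈ 1100 km

1100 km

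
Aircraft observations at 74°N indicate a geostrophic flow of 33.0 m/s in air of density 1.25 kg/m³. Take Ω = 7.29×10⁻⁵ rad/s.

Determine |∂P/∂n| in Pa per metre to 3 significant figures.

Coriolis parameter at 74°N:
f = 2Ω sin φ = 2 × 7.29×10⁻⁵ × sin 74° = 1.40×10⁻⁴ s⁻¹
Geostrophic balance rearranged: |∂P/∂n| = f ρ V_g
|∂P/∂n| = 1.40×10⁻⁴ × 1.25 × 33.0 = 5.78×10⁻³ Pa/m

5.78×10⁻³ Pa/m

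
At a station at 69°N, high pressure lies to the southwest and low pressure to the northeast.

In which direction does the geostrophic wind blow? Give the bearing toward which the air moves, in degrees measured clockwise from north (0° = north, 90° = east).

135°

The pressure-gradient force points toward the northeast (bearing 045°).
Geostrophic balance: in the Northern Hemisphere the Coriolis force deflects motion to the right, so the geostrophic wind blows 90° to the right of the pressure-gradient force (low pressure on the left).
Rotating 045° by 90° clockwise gives 135° — the wind blows toward the southeast.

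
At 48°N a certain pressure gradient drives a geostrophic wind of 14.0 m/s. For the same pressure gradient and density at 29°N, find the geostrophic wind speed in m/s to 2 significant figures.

21 m/s

With the same pressure gradient and density, V_g ∝ 1/f ∝ 1/sin φ.
V₂ = V₁ · sin φ₁ / sin φ₂ = 14.0 × sin 48° / sin 29°
V₂ = 14.0 × 0.7431/0.4848 = 21 m/s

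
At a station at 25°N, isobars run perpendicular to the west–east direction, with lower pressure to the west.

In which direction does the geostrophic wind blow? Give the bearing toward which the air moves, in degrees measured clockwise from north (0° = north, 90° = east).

The pressure-gradient force points toward the west (bearing 270°).
Geostrophic balance: in the Northern Hemisphere the Coriolis force deflects motion to the right, so the geostrophic wind blows 90° to the right of the pressure-gradient force (low pressure on the left).
Rotating 270° by 90° clockwise gives 000° — the wind blows toward the north.

000°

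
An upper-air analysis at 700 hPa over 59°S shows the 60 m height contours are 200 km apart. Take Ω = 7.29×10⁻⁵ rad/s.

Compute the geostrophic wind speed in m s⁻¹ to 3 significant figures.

23.5 m s⁻¹

Coriolis parameter at 59°S:
f = 2Ω sin φ = 2 × 7.29×10⁻⁵ × sin 59° = 1.25×10⁻⁴ s⁻¹
Height gradient: |∂Z/∂n| = 60 m / 200000 m = 3.00×10⁻⁴
On a pressure surface, geostrophic balance gives V_g = (g/f)|∂Z/∂n|:
V_g = 9.81 × 3.00×10⁻⁴ / 1.25×10⁻⁴ = 23.5 m/s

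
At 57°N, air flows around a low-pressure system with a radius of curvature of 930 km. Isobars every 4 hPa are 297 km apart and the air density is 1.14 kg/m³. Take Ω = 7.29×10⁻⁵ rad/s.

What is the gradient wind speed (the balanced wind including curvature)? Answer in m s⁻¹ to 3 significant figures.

8.96 m s⁻¹

Coriolis parameter at 57°N:
f = 2Ω sin φ = 2 × 7.29×10⁻⁵ × sin 57° = 1.22×10⁻⁴ s⁻¹
Pressure gradient: |∂P/∂n| = 400 Pa / 297000 m = 1.35×10⁻³ Pa/m
Geostrophic speed: V_g = |∂P/∂n|/(fρ) = 1.35×10⁻³/(1.22×10⁻⁴ × 1.14) = 9.66 m/s
Around a low, centrifugal force acts outward with Coriolis, so pressure-gradient force balances both:
(1/ρ)|∂P/∂n| = fV + V²/R  →  V² + fR·V − fR·V_g = 0
With fR = 1.22×10⁻⁴ × 930×10³ m = 114 m/s:
V = [−fR + √((fR)² + 4 fR V_g)]/2 = [−114 + √(114² + 4×114×9.66)]/2 = 8.96 m/s
Subgeostrophic (V < V_g = 9.66 m/s), as expected around a low.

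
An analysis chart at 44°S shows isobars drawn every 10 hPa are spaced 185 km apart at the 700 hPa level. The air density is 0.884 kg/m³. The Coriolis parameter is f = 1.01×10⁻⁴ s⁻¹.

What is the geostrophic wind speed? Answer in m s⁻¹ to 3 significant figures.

60.5 m s⁻¹

Pressure gradient: |∂P/∂n| = 1000 Pa / 185000 m = 5.41×10⁻³ Pa/m
Geostrophic balance (pressure-gradient force = Coriolis force):
V_g = (1/(fρ)) |∂P/∂n| = 5.41×10⁻³ / (1.01×10⁻⁴ × 0.884) = 60.5 m/s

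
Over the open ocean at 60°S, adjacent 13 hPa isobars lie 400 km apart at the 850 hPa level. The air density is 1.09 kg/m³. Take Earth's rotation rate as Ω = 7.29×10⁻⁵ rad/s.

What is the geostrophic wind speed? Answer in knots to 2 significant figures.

Coriolis parameter at 60°S:
f = 2Ω sin φ = 2 × 7.29×10⁻⁵ × sin 60° = 1.26×10⁻⁴ s⁻¹
Pressure gradient: |∂P/∂n| = 1300 Pa / 400000 m = 3.25×10⁻³ Pa/m
Geostrophic balance (pressure-gradient force = Coriolis force):
V_g = (1/(fρ)) |∂P/∂n| = 3.25×10⁻³ / (1.26×10⁻⁴ × 1.09) = 23.6 m/s
Converting: 23.6 m/s × 1.944 = 46 knots

46 knots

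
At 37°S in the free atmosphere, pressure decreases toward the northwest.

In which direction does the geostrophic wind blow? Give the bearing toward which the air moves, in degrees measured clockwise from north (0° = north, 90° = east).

The pressure-gradient force points toward the northwest (bearing 315°).
Geostrophic balance: in the Southern Hemisphere the Coriolis force deflects motion to the left, so the geostrophic wind blows 90° to the left of the pressure-gradient force (low pressure on the right).
Rotating 315° by 90° counterclockwise gives 225° — the wind blows toward the southwest.

225°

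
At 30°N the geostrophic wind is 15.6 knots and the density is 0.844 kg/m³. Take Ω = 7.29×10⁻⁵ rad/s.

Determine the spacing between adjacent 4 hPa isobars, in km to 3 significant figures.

Coriolis parameter at 30°N:
f = 2Ω sin φ = 2 × 7.29×10⁻⁵ × sin 30° = 7.29×10⁻⁵ s⁻¹
Wind speed in SI: 15.6 knots = 8.03 m/s
Geostrophic balance rearranged: |∂P/∂n| = f ρ V_g
|∂P/∂n| = 7.29×10⁻⁵ × 0.844 × 8.03 = 4.94×10⁻⁴ Pa/m
Isobar spacing: Δn = ΔP/|∂P/∂n| = 400 Pa / 4.94×10⁻⁴ Pa/m = 810079 m ≈ 810 km

810 km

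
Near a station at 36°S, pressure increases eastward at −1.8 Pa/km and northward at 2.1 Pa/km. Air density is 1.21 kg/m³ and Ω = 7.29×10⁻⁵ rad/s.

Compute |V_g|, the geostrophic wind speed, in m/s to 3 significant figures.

26.7 m/s

Coriolis parameter at 36°S:
f = 2Ω sin φ = 2 × 7.29×10⁻⁵ × sin 36° = 8.57×10⁻⁵ s⁻¹
In the Southern Hemisphere f is negative: f = −8.57×10⁻⁵ s⁻¹.
Component geostrophic relations (x east, y north):
u_g = −(1/(fρ)) ∂P/∂y,  v_g = (1/(fρ)) ∂P/∂x
u_g = −(2.1×10⁻³)/(−8.57×10⁻⁵ × 1.21) = 20.3 m/s;  v_g = (−1.8×10⁻³)/(−8.57×10⁻⁵ × 1.21) = 17.4 m/s
|V_g| = √(u_g² + v_g²) = 26.7 m/s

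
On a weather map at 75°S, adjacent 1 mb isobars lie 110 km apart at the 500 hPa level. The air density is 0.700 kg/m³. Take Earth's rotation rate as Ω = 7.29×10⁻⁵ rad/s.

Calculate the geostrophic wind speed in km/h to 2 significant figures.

33 km/h

Coriolis parameter at 75°S:
f = 2Ω sin φ = 2 × 7.29×10⁻⁵ × sin 75° = 1.41×10⁻⁴ s⁻¹
Pressure gradient: |∂P/∂n| = 100 Pa / 110000 m = 9.09×10⁻⁴ Pa/m
Geostrophic balance (pressure-gradient force = Coriolis force):
V_g = (1/(fρ)) |∂P/∂n| = 9.09×10⁻⁴ / (1.41×10⁻⁴ × 0.700) = 9.22 m/s
Converting: 9.22 m/s × 3.6 = 33 km/h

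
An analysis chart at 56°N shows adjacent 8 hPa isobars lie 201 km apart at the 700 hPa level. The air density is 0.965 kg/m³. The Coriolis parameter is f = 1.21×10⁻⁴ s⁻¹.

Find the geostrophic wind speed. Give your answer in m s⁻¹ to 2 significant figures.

Pressure gradient: |∂P/∂n| = 800 Pa / 201000 m = 3.98×10⁻³ Pa/m
Geostrophic balance (pressure-gradient force = Coriolis force):
V_g = (1/(fρ)) |∂P/∂n| = 3.98×10⁻³ / (1.21×10⁻⁴ × 0.965) = 34.1 m/s

34 m s⁻¹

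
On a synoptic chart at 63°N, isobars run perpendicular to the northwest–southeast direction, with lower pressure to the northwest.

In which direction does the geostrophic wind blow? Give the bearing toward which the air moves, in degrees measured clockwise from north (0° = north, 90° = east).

The pressure-gradient force points toward the northwest (bearing 315°).
Geostrophic balance: in the Northern Hemisphere the Coriolis force deflects motion to the right, so the geostrophic wind blows 90° to the right of the pressure-gradient force (low pressure on the left).
Rotating 315° by 90° clockwise gives 045° — the wind blows toward the northeast.

045°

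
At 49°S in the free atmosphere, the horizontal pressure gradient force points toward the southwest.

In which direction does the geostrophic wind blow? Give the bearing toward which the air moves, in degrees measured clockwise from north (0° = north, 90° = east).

The pressure-gradient force points toward the southwest (bearing 225°).
Geostrophic balance: in the Southern Hemisphere the Coriolis force deflects motion to the left, so the geostrophic wind blows 90° to the left of the pressure-gradient force (low pressure on the right).
Rotating 225° by 90° counterclockwise gives 135° — the wind blows toward the southeast.

135°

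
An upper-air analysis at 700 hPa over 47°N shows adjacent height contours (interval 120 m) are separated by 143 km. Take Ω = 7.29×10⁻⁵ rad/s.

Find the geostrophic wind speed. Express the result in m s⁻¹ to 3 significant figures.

Coriolis parameter at 47°N:
f = 2Ω sin φ = 2 × 7.29×10⁻⁵ × sin 47° = 1.07×10⁻⁴ s⁻¹
Height gradient: |∂Z/∂n| = 120 m / 143000 m = 8.39×10⁻⁴
On a pressure surface, geostrophic balance gives V_g = (g/f)|∂Z/∂n|:
V_g = 9.81 × 8.39×10⁻⁴ / 1.07×10⁻⁴ = 77.2 m/s

77.2 m s⁻¹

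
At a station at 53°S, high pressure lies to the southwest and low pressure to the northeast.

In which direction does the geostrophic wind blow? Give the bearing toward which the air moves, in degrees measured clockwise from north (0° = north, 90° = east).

315°

The pressure-gradient force points toward the northeast (bearing 045°).
Geostrophic balance: in the Southern Hemisphere the Coriolis force deflects motion to the left, so the geostrophic wind blows 90° to the left of the pressure-gradient force (low pressure on the right).
Rotating 045° by 90° counterclockwise gives 315° — the wind blows toward the northwest.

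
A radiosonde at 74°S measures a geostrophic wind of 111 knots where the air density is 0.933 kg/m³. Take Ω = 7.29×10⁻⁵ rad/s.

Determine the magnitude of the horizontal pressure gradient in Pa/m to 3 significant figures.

7.47×10⁻³ Pa/m

Coriolis parameter at 74°S:
f = 2Ω sin φ = 2 × 7.29×10⁻⁵ × sin 74° = 1.40×10⁻⁴ s⁻¹
Wind speed in SI: 111 knots = 57.1 m/s
Geostrophic balance rearranged: |∂P/∂n| = f ρ V_g
|∂P/∂n| = 1.40×10⁻⁴ × 0.933 × 57.1 = 7.47×10⁻³ Pa/m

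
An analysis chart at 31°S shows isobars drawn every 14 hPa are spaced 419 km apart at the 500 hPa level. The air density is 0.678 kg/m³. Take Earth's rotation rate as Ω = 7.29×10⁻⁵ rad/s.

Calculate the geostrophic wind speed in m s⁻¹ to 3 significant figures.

Coriolis parameter at 31°S:
f = 2Ω sin φ = 2 × 7.29×10⁻⁵ × sin 31° = 7.51×10⁻⁵ s⁻¹
Pressure gradient: |∂P/∂n| = 1400 Pa / 419000 m = 3.34×10⁻³ Pa/m
Geostrophic balance (pressure-gradient force = Coriolis force):
V_g = (1/(fρ)) |∂P/∂n| = 3.34×10⁻³ / (7.51×10⁻⁵ × 0.678) = 65.6 m/s

65.6 m s⁻¹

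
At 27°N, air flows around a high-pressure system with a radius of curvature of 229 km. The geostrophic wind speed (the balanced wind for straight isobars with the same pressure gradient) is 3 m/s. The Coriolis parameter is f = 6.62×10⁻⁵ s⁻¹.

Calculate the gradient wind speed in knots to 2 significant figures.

8.0 knots

Around a high, pressure-gradient force acts outward with centrifugal, so Coriolis balances both:
fV = (1/ρ)|∂P/∂n| + V²/R  →  V² − fR·V + fR·V_g = 0
With fR = 6.62×10⁻⁵ × 229×10³ m = 15.2 m/s:
V = [fR − √((fR)² − 4 fR V_g)]/2 = [15.2 − √(15.2² − 4×15.2×3)]/2 = 4.12 m/s
Supergeostrophic (V > V_g = 3 m/s), as expected around a high.
Converting: 4.12 m/s × 1.944 = 8.0 knots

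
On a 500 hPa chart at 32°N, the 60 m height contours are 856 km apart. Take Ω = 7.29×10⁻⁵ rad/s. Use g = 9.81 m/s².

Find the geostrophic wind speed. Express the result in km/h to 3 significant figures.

Coriolis parameter at 32°N:
f = 2Ω sin φ = 2 × 7.29×10⁻⁵ × sin 32° = 7.73×10⁻⁵ s⁻¹
Height gradient: |∂Z/∂n| = 60 m / 856000 m = 7.01×10⁻⁵
On a pressure surface, geostrophic balance gives V_g = (g/f)|∂Z/∂n|:
V_g = 9.81 × 7.01×10⁻⁵ / 7.73×10⁻⁵ = 8.90 m/s
Converting: 8.90 m/s × 3.6 = 32.0 km/h

32.0 km/h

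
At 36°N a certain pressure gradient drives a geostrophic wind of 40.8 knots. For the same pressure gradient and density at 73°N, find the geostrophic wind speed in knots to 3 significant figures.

25.1 knots

With the same pressure gradient and density, V_g ∝ 1/f ∝ 1/sin φ.
V₂ = V₁ · sin φ₁ / sin φ₂ = 40.8 × sin 36° / sin 73°
V₂ = 40.8 × 0.5878/0.9563 = 25.1 knots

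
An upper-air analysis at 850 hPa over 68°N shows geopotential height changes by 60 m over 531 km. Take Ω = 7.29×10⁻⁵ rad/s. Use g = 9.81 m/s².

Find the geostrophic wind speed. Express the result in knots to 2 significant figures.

Coriolis parameter at 68°N:
f = 2Ω sin φ = 2 × 7.29×10⁻⁵ × sin 68° = 1.35×10⁻⁴ s⁻¹
Height gradient: |∂Z/∂n| = 60 m / 531000 m = 1.13×10⁻⁴
On a pressure surface, geostrophic balance gives V_g = (g/f)|∂Z/∂n|:
V_g = 9.81 × 1.13×10⁻⁴ / 1.35×10⁻⁴ = 8.20 m/s
Converting: 8.20 m/s × 1.944 = 16 knots

16 knots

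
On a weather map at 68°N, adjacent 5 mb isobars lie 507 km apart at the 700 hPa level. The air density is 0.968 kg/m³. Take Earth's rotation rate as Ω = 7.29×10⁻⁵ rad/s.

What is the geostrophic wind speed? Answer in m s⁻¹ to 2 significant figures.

7.5 m s⁻¹

Coriolis parameter at 68°N:
f = 2Ω sin φ = 2 × 7.29×10⁻⁵ × sin 68° = 1.35×10⁻⁴ s⁻¹
Pressure gradient: |∂P/∂n| = 500 Pa / 507000 m = 9.86×10⁻⁴ Pa/m
Geostrophic balance (pressure-gradient force = Coriolis force):
V_g = (1/(fρ)) |∂P/∂n| = 9.86×10⁻⁴ / (1.35×10⁻⁴ × 0.968) = 7.54 m/s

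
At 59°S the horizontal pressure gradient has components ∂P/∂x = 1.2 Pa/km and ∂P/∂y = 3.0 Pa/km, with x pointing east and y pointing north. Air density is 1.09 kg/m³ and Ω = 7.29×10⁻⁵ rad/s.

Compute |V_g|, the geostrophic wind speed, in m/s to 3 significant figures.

Coriolis parameter at 59°S:
f = 2Ω sin φ = 2 × 7.29×10⁻⁵ × sin 59° = 1.25×10⁻⁴ s⁻¹
In the Southern Hemisphere f is negative: f = −1.25×10⁻⁴ s⁻¹.
Component geostrophic relations (x east, y north):
u_g = −(1/(fρ)) ∂P/∂y,  v_g = (1/(fρ)) ∂P/∂x
u_g = −(3.0×10⁻³)/(−1.25×10⁻⁴ × 1.09) = 22.0 m/s;  v_g = (1.2×10⁻³)/(−1.25×10⁻⁴ × 1.09) = −8.81 m/s
|V_g| = √(u_g² + v_g²) = 23.7 m/s

23.7 m/s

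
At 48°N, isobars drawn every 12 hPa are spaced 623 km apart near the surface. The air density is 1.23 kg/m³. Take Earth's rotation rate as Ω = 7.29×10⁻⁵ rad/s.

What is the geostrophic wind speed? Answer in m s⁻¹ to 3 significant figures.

Coriolis parameter at 48°N:
f = 2Ω sin φ = 2 × 7.29×10⁻⁵ × sin 48° = 1.08×10⁻⁴ s⁻¹
Pressure gradient: |∂P/∂n| = 1200 Pa / 623000 m = 1.93×10⁻³ Pa/m
Geostrophic balance (pressure-gradient force = Coriolis force):
V_g = (1/(fρ)) |∂P/∂n| = 1.93×10⁻³ / (1.08×10⁻⁴ × 1.23) = 14.5 m/s

14.5 m s⁻¹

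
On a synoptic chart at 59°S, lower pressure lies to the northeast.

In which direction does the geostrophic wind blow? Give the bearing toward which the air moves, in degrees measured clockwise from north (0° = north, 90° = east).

The pressure-gradient force points toward the northeast (bearing 045°).
Geostrophic balance: in the Southern Hemisphere the Coriolis force deflects motion to the left, so the geostrophic wind blows 90° to the left of the pressure-gradient force (low pressure on the right).
Rotating 045° by 90° counterclockwise gives 315° — the wind blows toward the northwest.

315°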